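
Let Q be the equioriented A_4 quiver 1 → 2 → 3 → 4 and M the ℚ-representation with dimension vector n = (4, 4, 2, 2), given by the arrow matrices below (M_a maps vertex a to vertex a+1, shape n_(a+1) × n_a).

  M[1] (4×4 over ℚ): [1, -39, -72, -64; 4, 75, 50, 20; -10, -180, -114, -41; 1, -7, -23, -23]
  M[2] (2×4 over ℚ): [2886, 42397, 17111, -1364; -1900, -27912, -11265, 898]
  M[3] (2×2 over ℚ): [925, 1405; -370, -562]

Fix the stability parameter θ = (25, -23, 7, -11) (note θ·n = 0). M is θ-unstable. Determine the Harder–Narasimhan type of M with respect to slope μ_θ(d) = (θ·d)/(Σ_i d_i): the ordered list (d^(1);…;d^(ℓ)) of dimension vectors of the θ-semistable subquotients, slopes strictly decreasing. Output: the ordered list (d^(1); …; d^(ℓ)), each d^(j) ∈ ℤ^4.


Interval decomposition of M: I[1,2]^2, I[1,3], I[1,4], I[4,4].
HN type (ℓ=4): μ^(1)=7; μ^(2)=1; μ^(3)=-1/2; μ^(4)=-11

((0, 0, 1, 0); (3, 3, 0, 0); (1, 1, 1, 1); (0, 0, 0, 1))


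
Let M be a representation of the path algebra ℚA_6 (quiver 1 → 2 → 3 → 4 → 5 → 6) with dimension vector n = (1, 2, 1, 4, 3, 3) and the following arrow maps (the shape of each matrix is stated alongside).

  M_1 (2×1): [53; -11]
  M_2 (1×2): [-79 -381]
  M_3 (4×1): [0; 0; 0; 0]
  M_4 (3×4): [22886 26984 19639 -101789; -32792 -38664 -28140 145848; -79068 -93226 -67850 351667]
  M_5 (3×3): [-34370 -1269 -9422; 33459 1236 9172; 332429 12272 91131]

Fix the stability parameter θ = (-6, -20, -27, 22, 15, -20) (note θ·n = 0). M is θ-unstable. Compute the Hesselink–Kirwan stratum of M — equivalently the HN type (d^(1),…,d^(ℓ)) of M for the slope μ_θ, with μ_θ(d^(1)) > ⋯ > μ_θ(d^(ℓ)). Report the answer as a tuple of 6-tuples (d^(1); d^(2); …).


Interval decomposition of M: I[1,3], I[2,2], I[4,4]^2, I[4,6]^2, I[5,6].
HN type (ℓ=5): μ^(1)=22; μ^(2)=17/3; μ^(3)=-5/2; μ^(4)=-53/3; μ^(5)=-20

((0, 0, 0, 2, 0, 0); (0, 0, 0, 2, 2, 2); (0, 0, 0, 0, 1, 1); (1, 1, 1, 0, 0, 0); (0, 1, 0, 0, 0, 0))


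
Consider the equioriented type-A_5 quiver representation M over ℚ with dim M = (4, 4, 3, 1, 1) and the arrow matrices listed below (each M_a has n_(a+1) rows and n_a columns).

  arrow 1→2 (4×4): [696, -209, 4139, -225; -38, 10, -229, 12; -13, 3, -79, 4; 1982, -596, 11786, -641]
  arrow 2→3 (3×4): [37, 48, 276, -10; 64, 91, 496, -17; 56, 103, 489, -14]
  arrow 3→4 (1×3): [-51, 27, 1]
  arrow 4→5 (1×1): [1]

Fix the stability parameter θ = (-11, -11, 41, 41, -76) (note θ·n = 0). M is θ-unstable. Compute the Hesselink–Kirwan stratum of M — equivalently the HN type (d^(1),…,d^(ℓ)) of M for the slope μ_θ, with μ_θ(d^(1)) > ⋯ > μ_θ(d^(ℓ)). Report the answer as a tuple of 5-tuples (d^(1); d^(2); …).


Via rank(M_{q-1}∘⋯∘M_p): M ≅ I[1,2], I[1,3]^2, I[1,5].
μ_θ-semistable layers: μ^(1)=41; μ^(2)=2; μ^(3)=-11

((0, 0, 2, 0, 0); (0, 0, 1, 1, 1); (4, 4, 0, 0, 0))


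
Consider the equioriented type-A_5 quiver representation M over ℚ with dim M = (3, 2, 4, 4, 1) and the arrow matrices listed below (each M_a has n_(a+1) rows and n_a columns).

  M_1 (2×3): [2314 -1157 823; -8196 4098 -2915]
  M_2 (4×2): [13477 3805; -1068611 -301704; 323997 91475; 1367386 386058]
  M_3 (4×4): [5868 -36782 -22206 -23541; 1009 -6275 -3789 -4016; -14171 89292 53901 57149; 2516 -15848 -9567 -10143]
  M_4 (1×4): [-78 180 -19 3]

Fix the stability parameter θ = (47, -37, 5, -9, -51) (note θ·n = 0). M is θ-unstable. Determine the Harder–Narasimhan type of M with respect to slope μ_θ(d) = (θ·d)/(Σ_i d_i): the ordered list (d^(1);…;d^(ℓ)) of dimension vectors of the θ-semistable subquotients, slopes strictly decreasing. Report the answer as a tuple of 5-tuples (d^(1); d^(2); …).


Via rank(M_{q-1}∘⋯∘M_p): M ≅ I[1,1], I[1,4], I[1,5], I[3,4]^2.
μ_θ-semistable layers: μ^(1)=47; μ^(2)=3/2; μ^(3)=-2; μ^(4)=-9

((1, 0, 0, 0, 0); (1, 1, 1, 1, 0); (0, 0, 2, 2, 0); (1, 1, 1, 1, 1))


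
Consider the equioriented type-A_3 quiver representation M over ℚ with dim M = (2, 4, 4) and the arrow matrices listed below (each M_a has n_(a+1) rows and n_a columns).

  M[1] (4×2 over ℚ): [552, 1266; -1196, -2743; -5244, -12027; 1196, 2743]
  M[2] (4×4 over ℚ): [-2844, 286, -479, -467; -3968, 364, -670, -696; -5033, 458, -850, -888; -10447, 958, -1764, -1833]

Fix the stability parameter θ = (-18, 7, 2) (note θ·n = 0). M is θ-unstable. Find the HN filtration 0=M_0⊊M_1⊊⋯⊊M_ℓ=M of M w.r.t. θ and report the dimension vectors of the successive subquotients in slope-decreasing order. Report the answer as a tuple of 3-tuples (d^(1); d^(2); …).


Via rank(M_{q-1}∘⋯∘M_p): M ≅ I[1,1], I[1,3], I[2,3]^3.
μ_θ-semistable layers: μ^(1)=9/2; μ^(2)=-18

((0, 4, 4); (2, 0, 0))


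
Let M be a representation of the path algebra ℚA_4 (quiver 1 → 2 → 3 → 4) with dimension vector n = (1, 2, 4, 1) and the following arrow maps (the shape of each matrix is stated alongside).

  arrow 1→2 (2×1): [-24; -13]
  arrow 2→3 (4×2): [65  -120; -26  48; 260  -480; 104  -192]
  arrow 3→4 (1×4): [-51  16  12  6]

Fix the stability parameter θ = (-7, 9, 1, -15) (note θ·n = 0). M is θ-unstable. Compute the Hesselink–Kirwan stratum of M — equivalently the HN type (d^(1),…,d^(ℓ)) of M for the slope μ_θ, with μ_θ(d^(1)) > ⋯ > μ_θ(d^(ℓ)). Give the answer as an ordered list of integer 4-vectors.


Interval decomposition of M: I[1,2], I[2,4], I[3,3]^3.
HN type (ℓ=4): μ^(1)=9; μ^(2)=1; μ^(3)=-5/3; μ^(4)=-7

((0, 1, 0, 0); (0, 0, 3, 0); (0, 1, 1, 1); (1, 0, 0, 0))


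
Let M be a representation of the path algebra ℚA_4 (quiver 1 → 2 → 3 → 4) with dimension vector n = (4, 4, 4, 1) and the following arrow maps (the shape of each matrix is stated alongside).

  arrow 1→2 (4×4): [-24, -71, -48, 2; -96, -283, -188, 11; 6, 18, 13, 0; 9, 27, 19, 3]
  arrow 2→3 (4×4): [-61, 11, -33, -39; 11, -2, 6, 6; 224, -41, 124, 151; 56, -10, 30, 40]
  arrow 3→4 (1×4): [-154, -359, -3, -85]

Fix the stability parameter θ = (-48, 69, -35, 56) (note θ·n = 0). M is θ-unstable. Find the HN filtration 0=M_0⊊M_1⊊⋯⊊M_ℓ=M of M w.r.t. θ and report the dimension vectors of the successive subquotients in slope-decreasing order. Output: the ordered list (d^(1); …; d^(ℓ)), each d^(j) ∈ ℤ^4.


Barcode: M ≅ I[1,3]^3, I[1,4]. HN layers by μ_θ (3 steps, strictly decreasing):
  μ^(1)=56; μ^(2)=17; μ^(3)=-48

((0, 0, 0, 1); (0, 4, 4, 0); (4, 0, 0, 0))


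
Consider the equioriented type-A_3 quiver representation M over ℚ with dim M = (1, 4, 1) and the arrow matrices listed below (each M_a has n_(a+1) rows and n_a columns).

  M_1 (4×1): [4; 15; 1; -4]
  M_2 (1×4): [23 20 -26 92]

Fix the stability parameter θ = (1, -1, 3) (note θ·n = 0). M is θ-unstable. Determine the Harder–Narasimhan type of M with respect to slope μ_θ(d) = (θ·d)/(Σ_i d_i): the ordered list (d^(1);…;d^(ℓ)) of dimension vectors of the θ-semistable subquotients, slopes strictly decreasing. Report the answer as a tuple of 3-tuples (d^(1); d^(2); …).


Via rank(M_{q-1}∘⋯∘M_p): M ≅ I[1,3], I[2,2]^3.
μ_θ-semistable layers: μ^(1)=3; μ^(2)=0; μ^(3)=-1

((0, 0, 1); (1, 1, 0); (0, 3, 0))


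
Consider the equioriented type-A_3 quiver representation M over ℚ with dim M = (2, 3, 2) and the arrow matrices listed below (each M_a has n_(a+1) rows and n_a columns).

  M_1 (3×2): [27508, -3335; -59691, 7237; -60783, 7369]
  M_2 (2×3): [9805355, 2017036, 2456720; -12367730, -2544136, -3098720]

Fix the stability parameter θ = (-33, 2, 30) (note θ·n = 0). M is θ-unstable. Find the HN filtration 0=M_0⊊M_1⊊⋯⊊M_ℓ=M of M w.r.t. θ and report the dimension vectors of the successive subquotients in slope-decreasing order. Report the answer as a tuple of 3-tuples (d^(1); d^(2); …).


Interval decomposition of M: I[1,2], I[1,3], I[2,2], I[3,3].
HN type (ℓ=3): μ^(1)=30; μ^(2)=2; μ^(3)=-33

((0, 0, 2); (0, 3, 0); (2, 0, 0))


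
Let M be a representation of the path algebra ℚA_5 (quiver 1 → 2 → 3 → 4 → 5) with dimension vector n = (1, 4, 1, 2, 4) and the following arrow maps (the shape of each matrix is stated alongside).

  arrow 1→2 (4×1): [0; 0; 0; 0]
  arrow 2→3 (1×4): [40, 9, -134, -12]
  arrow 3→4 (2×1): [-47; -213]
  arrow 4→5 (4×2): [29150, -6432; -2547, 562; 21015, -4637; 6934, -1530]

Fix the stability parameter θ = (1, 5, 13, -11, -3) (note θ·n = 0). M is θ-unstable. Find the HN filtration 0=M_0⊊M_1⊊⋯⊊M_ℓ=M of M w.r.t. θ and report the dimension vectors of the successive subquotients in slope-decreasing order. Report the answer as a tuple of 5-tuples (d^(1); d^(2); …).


Barcode: M ≅ I[1,1], I[2,2]^3, I[2,5], I[4,5], I[5,5]^2. HN layers by μ_θ (4 steps, strictly decreasing):
  μ^(1)=5; μ^(2)=1; μ^(3)=-3; μ^(4)=-11

((0, 3, 0, 0, 0); (1, 1, 1, 1, 1); (0, 0, 0, 0, 3); (0, 0, 0, 1, 0))


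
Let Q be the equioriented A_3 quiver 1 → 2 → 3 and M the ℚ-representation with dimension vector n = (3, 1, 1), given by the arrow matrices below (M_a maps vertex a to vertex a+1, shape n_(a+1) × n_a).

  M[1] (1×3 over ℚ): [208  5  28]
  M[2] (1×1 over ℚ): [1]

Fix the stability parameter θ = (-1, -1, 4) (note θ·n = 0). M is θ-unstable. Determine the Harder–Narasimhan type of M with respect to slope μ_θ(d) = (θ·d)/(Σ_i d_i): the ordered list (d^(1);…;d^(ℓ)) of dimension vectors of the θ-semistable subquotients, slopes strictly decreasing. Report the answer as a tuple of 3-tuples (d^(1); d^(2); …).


Interval decomposition of M: I[1,1]^2, I[1,3].
HN type (ℓ=2): μ^(1)=4; μ^(2)=-1

((0, 0, 1); (3, 1, 0))


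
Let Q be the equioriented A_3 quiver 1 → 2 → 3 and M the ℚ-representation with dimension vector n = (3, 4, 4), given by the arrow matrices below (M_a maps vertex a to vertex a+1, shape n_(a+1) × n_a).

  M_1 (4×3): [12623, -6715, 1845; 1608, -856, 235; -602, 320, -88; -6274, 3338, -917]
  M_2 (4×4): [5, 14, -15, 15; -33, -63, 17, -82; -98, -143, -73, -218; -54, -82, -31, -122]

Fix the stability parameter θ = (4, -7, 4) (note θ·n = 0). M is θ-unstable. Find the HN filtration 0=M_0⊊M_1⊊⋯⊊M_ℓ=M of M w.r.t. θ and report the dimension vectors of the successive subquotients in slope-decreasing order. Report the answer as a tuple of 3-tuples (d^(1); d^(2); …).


Interval decomposition of M: I[1,3]^3, I[2,3].
HN type (ℓ=3): μ^(1)=4; μ^(2)=-3/2; μ^(3)=-7

((0, 0, 4); (3, 3, 0); (0, 1, 0))


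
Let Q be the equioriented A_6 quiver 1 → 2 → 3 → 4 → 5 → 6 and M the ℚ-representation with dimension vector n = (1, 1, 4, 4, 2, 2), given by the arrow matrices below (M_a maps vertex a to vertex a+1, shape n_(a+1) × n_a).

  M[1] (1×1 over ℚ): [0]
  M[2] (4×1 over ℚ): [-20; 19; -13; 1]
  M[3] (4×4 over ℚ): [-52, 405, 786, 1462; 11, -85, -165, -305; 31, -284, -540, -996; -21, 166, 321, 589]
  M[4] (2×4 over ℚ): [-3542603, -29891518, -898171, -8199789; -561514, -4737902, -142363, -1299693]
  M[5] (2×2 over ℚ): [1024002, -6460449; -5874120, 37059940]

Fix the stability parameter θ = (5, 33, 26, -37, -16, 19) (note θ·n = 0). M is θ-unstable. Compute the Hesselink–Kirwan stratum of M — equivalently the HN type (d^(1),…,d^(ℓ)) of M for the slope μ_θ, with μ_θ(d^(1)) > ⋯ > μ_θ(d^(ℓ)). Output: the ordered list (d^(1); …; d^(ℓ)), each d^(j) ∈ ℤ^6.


Interval decomposition of M: I[1,1], I[2,5], I[3,4]^2, I[3,6], I[6,6].
HN type (ℓ=5): μ^(1)=19; μ^(2)=5; μ^(3)=3/2; μ^(4)=-11/2; μ^(5)=-9

((0, 0, 0, 0, 0, 2); (1, 0, 0, 0, 0, 0); (0, 1, 1, 1, 1, 0); (0, 0, 2, 2, 0, 0); (0, 0, 1, 1, 1, 0))


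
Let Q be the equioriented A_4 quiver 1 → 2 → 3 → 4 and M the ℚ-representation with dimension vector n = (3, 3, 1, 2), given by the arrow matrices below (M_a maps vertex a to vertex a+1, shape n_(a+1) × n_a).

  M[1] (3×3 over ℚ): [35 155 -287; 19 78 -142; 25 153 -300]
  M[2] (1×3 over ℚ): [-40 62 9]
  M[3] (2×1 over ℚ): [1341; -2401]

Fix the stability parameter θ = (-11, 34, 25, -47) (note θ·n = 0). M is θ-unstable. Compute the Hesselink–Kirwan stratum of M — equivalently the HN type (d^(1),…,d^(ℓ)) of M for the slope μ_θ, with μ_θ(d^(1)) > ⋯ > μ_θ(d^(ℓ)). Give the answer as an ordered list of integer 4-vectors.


Barcode: M ≅ I[1,2]^2, I[1,4], I[4,4]. HN layers by μ_θ (4 steps, strictly decreasing):
  μ^(1)=34; μ^(2)=4; μ^(3)=-11; μ^(4)=-47

((0, 2, 0, 0); (0, 1, 1, 1); (3, 0, 0, 0); (0, 0, 0, 1))


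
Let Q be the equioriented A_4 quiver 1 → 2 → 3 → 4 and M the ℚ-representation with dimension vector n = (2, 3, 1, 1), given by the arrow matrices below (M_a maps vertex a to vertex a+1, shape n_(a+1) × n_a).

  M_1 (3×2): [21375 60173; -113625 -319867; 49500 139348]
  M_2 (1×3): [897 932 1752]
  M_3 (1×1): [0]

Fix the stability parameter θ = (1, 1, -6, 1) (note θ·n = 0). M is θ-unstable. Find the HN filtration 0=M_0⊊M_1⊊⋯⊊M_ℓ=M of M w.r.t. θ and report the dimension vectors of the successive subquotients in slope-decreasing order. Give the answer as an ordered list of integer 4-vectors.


Via rank(M_{q-1}∘⋯∘M_p): M ≅ I[1,1], I[1,3], I[2,2]^2, I[4,4].
μ_θ-semistable layers: μ^(1)=1; μ^(2)=-4/3

((1, 2, 0, 1); (1, 1, 1, 0))


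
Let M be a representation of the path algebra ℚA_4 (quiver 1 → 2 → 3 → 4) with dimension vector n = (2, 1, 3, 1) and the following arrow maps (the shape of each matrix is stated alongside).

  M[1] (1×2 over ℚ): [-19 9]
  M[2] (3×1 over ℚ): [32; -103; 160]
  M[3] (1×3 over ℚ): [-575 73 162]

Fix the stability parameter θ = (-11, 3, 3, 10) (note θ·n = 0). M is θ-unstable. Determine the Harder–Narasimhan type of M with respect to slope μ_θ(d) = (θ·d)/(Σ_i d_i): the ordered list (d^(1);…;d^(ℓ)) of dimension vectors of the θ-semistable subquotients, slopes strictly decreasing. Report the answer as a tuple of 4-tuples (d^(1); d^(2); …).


Interval decomposition of M: I[1,1], I[1,4], I[3,3]^2.
HN type (ℓ=3): μ^(1)=10; μ^(2)=3; μ^(3)=-11

((0, 0, 0, 1); (0, 1, 3, 0); (2, 0, 0, 0))


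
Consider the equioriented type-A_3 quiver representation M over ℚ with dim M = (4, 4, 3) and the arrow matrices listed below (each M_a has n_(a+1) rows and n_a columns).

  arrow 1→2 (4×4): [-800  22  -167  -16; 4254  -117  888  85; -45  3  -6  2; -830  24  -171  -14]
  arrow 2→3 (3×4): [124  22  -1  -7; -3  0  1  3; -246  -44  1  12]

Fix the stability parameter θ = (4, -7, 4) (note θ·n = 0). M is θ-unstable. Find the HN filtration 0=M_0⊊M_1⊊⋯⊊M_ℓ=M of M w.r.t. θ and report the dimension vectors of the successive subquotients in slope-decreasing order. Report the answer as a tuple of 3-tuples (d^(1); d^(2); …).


Barcode: M ≅ I[1,2], I[1,3]^3. HN layers by μ_θ (2 steps, strictly decreasing):
  μ^(1)=4; μ^(2)=-3/2

((0, 0, 3); (4, 4, 0))


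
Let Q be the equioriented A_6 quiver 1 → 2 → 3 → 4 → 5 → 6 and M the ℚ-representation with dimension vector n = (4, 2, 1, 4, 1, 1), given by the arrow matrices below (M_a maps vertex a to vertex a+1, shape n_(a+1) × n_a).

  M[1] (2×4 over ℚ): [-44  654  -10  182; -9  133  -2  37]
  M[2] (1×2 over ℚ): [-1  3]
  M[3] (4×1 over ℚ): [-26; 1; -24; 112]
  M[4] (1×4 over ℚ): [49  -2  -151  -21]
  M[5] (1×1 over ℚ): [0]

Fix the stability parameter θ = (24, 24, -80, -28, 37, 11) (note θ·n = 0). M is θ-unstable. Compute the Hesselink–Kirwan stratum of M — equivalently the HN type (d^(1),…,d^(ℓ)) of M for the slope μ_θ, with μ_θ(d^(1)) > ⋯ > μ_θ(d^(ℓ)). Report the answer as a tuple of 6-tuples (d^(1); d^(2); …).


Barcode: M ≅ I[1,1]^2, I[1,2], I[1,5], I[4,4]^3, I[6,6]. HN layers by μ_θ (5 steps, strictly decreasing):
  μ^(1)=37; μ^(2)=24; μ^(3)=11; μ^(4)=-15; μ^(5)=-28

((0, 0, 0, 0, 1, 0); (3, 1, 0, 0, 0, 0); (0, 0, 0, 0, 0, 1); (1, 1, 1, 1, 0, 0); (0, 0, 0, 3, 0, 0))


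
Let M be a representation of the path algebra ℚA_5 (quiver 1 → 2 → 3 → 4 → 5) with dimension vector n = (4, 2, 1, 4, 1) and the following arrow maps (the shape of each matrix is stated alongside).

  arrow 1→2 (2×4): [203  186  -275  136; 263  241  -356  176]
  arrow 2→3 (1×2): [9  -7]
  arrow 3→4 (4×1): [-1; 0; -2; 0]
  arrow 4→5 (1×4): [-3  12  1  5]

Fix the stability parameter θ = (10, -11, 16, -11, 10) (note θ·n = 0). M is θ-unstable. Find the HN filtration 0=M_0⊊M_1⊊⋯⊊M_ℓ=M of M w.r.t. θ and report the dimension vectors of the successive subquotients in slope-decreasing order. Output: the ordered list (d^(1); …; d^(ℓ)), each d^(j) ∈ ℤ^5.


Interval decomposition of M: I[1,1]^2, I[1,2], I[1,5], I[4,4]^3.
HN type (ℓ=4): μ^(1)=10; μ^(2)=5/2; μ^(3)=-1/2; μ^(4)=-11

((2, 0, 0, 0, 1); (0, 0, 1, 1, 0); (2, 2, 0, 0, 0); (0, 0, 0, 3, 0))


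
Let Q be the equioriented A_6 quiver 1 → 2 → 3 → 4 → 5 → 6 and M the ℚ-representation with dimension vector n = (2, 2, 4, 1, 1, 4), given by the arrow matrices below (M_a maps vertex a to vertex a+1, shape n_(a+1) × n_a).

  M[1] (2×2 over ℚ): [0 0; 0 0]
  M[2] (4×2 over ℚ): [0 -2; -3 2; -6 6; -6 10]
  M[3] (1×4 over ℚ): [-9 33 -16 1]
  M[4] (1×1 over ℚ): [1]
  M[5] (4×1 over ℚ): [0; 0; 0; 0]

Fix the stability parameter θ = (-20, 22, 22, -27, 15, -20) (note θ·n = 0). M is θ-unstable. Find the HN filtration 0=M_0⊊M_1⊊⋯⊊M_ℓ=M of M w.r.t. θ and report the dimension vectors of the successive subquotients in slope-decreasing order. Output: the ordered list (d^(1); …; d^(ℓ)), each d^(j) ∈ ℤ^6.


Barcode: M ≅ I[1,1]^2, I[2,3], I[2,5], I[3,3]^2, I[6,6]^4. HN layers by μ_θ (4 steps, strictly decreasing):
  μ^(1)=22; μ^(2)=15; μ^(3)=17/3; μ^(4)=-20

((0, 1, 3, 0, 0, 0); (0, 0, 0, 0, 1, 0); (0, 1, 1, 1, 0, 0); (2, 0, 0, 0, 0, 4))


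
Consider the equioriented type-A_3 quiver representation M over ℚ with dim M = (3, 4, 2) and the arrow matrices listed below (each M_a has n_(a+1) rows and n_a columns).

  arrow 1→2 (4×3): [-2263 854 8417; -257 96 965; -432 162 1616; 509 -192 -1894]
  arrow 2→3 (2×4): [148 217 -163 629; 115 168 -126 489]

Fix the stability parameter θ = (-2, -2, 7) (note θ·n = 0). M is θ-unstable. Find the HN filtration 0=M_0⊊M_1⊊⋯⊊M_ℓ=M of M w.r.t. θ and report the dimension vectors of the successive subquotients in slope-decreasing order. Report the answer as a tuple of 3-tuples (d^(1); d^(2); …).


Via rank(M_{q-1}∘⋯∘M_p): M ≅ I[1,2], I[1,3]^2, I[2,2].
μ_θ-semistable layers: μ^(1)=7; μ^(2)=-2

((0, 0, 2); (3, 4, 0))


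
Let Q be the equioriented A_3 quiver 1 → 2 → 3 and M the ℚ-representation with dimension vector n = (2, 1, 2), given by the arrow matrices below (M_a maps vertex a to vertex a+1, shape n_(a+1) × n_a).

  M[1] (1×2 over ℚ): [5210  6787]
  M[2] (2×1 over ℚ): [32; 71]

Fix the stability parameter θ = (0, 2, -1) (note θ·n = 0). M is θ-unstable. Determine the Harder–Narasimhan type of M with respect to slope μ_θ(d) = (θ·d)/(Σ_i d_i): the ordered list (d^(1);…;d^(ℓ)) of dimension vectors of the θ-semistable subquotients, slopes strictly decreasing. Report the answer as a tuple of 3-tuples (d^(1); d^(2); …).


Via rank(M_{q-1}∘⋯∘M_p): M ≅ I[1,1], I[1,3], I[3,3].
μ_θ-semistable layers: μ^(1)=1/2; μ^(2)=0; μ^(3)=-1

((0, 1, 1); (2, 0, 0); (0, 0, 1))


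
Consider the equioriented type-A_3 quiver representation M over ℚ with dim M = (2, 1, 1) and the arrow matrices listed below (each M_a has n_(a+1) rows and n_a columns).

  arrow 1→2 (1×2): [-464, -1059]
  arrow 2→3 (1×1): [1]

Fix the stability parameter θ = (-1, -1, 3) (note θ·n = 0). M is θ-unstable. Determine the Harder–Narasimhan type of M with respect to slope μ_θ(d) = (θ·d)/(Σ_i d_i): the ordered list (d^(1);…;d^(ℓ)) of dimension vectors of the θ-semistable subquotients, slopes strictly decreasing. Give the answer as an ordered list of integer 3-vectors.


Via rank(M_{q-1}∘⋯∘M_p): M ≅ I[1,1], I[1,3].
μ_θ-semistable layers: μ^(1)=3; μ^(2)=-1

((0, 0, 1); (2, 1, 0))


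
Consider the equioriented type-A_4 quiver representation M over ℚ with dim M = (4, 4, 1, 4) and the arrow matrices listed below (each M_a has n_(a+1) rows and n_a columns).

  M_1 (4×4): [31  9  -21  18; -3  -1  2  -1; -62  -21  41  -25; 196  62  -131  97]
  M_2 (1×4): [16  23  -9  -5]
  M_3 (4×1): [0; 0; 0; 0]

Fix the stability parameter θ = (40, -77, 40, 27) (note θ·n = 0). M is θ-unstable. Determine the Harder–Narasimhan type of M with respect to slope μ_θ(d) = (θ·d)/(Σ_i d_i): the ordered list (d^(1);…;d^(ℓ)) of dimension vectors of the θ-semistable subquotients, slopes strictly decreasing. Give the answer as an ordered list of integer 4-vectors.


Interval decomposition of M: I[1,1], I[1,2]^2, I[1,3], I[2,2], I[4,4]^4.
HN type (ℓ=4): μ^(1)=40; μ^(2)=27; μ^(3)=-37/2; μ^(4)=-77

((1, 0, 1, 0); (0, 0, 0, 4); (3, 3, 0, 0); (0, 1, 0, 0))


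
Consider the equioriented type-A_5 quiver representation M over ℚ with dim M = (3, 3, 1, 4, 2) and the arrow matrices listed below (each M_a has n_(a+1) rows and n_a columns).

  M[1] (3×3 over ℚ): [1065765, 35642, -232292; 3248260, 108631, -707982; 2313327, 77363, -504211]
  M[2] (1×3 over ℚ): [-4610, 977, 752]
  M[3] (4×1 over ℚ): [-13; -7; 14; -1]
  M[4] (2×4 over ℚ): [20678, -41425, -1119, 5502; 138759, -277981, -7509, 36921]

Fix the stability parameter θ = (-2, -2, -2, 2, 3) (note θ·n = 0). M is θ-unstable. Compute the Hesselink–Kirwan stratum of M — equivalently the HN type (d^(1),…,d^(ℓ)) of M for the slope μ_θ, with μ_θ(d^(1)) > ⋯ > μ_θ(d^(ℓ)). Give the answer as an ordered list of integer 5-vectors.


Interval decomposition of M: I[1,2]^2, I[1,5], I[4,4]^2, I[4,5].
HN type (ℓ=3): μ^(1)=3; μ^(2)=2; μ^(3)=-2

((0, 0, 0, 0, 2); (0, 0, 0, 4, 0); (3, 3, 1, 0, 0))


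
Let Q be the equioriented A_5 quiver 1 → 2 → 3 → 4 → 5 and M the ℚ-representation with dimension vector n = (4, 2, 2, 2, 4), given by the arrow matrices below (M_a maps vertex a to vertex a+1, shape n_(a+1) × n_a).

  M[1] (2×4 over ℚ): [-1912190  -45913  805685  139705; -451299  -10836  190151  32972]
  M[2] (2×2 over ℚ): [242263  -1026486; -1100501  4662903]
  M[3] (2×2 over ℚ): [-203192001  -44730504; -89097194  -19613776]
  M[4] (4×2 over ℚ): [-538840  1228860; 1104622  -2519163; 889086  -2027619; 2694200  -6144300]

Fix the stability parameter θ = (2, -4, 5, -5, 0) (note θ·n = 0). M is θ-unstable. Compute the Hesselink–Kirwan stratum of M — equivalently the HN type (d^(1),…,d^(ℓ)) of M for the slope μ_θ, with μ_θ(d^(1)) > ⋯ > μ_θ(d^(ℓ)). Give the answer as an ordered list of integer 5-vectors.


Barcode: M ≅ I[1,1]^2, I[1,3], I[1,4], I[4,5], I[5,5]^3. HN layers by μ_θ (5 steps, strictly decreasing):
  μ^(1)=5; μ^(2)=2; μ^(3)=0; μ^(4)=-1; μ^(5)=-5

((0, 0, 1, 0, 0); (2, 0, 0, 0, 0); (0, 0, 1, 1, 4); (2, 2, 0, 0, 0); (0, 0, 0, 1, 0))


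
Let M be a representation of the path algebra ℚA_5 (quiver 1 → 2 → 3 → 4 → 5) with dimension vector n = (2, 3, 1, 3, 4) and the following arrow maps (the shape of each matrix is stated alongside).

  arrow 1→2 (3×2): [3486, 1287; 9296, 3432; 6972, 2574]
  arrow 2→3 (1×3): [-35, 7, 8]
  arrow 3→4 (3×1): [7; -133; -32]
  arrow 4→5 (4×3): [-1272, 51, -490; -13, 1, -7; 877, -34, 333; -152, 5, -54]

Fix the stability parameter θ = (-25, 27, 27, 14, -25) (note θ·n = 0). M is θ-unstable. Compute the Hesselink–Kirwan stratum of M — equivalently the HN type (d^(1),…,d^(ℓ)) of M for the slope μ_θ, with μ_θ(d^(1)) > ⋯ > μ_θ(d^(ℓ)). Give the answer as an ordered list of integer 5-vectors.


Via rank(M_{q-1}∘⋯∘M_p): M ≅ I[1,1], I[1,5], I[2,2]^2, I[4,4], I[4,5], I[5,5]^2.
μ_θ-semistable layers: μ^(1)=27; μ^(2)=14; μ^(3)=43/4; μ^(4)=-11/2; μ^(5)=-25

((0, 2, 0, 0, 0); (0, 0, 0, 1, 0); (0, 1, 1, 1, 1); (0, 0, 0, 1, 1); (2, 0, 0, 0, 2))


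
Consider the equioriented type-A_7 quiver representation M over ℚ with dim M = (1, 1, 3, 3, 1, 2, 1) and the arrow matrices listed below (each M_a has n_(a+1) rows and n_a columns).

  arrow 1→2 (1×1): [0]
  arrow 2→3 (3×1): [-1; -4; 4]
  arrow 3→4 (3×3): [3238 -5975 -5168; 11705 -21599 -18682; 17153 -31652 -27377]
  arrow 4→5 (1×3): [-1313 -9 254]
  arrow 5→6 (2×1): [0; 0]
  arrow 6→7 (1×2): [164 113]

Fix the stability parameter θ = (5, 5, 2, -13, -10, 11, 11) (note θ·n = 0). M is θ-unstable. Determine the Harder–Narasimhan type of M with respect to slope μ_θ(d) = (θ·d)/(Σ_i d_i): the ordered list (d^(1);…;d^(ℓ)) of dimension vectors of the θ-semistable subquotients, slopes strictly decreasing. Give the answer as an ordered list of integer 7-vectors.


Interval decomposition of M: I[1,1], I[2,5], I[3,4]^2, I[6,6], I[6,7].
HN type (ℓ=4): μ^(1)=11; μ^(2)=5; μ^(3)=-4; μ^(4)=-11/2

((0, 0, 0, 0, 0, 2, 1); (1, 0, 0, 0, 0, 0, 0); (0, 1, 1, 1, 1, 0, 0); (0, 0, 2, 2, 0, 0, 0))


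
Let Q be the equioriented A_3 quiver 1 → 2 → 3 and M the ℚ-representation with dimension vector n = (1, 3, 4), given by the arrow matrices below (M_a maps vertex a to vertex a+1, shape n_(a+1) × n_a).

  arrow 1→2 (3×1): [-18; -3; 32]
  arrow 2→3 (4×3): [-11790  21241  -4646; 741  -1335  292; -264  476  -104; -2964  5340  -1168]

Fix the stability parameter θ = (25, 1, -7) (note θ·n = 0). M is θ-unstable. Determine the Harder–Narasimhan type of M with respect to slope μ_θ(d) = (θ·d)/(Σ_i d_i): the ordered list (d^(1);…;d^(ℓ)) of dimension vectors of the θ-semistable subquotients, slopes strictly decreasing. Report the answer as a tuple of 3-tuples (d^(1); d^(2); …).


Barcode: M ≅ I[1,3], I[2,2], I[2,3], I[3,3]^2. HN layers by μ_θ (4 steps, strictly decreasing):
  μ^(1)=19/3; μ^(2)=1; μ^(3)=-3; μ^(4)=-7

((1, 1, 1); (0, 1, 0); (0, 1, 1); (0, 0, 2))


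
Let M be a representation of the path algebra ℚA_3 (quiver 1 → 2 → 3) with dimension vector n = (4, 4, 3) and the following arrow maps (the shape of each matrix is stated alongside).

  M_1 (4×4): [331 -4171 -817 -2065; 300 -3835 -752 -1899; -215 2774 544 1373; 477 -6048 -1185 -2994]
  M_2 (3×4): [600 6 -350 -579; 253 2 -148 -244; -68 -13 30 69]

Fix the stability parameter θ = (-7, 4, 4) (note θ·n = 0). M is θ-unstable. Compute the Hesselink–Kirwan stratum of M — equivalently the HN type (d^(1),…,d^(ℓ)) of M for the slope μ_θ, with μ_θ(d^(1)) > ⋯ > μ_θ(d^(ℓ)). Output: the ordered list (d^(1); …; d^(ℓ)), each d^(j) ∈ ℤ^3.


Via rank(M_{q-1}∘⋯∘M_p): M ≅ I[1,2], I[1,3]^3.
μ_θ-semistable layers: μ^(1)=4; μ^(2)=-7

((0, 4, 3); (4, 0, 0))


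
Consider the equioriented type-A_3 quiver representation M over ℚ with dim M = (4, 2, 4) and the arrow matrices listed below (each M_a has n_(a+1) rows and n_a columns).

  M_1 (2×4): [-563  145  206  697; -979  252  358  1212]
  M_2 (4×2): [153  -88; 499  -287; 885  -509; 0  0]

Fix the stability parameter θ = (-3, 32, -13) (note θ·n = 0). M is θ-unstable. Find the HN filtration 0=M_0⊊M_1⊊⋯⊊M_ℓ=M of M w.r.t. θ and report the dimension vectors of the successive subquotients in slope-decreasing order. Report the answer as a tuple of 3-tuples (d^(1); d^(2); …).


Via rank(M_{q-1}∘⋯∘M_p): M ≅ I[1,1]^2, I[1,3]^2, I[3,3]^2.
μ_θ-semistable layers: μ^(1)=19/2; μ^(2)=-3; μ^(3)=-13

((0, 2, 2); (4, 0, 0); (0, 0, 2))


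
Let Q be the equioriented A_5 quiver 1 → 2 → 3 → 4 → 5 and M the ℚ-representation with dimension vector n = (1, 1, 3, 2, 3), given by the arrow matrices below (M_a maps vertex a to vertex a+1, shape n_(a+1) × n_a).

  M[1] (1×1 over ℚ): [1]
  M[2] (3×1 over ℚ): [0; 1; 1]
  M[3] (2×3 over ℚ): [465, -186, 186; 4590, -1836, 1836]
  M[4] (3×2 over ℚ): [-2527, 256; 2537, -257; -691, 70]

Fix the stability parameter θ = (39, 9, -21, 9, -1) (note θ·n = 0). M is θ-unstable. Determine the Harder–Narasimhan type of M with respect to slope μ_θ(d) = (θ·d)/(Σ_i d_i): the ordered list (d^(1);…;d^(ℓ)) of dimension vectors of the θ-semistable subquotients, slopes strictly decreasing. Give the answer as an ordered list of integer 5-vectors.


Barcode: M ≅ I[1,3], I[3,3], I[3,5], I[4,5], I[5,5]. HN layers by μ_θ (4 steps, strictly decreasing):
  μ^(1)=9; μ^(2)=4; μ^(3)=-1; μ^(4)=-21

((1, 1, 1, 0, 0); (0, 0, 0, 2, 2); (0, 0, 0, 0, 1); (0, 0, 2, 0, 0))


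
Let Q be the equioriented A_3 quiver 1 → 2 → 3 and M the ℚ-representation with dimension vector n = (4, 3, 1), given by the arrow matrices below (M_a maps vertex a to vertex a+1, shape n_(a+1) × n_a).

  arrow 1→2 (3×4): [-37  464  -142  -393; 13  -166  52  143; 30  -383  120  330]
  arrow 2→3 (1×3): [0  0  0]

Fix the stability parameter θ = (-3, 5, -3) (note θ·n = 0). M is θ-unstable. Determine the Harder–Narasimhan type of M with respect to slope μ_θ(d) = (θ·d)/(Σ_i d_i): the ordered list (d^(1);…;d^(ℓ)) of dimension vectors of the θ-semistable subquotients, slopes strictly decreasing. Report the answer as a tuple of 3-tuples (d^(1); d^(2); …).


Interval decomposition of M: I[1,1], I[1,2]^3, I[3,3].
HN type (ℓ=2): μ^(1)=5; μ^(2)=-3

((0, 3, 0); (4, 0, 1))


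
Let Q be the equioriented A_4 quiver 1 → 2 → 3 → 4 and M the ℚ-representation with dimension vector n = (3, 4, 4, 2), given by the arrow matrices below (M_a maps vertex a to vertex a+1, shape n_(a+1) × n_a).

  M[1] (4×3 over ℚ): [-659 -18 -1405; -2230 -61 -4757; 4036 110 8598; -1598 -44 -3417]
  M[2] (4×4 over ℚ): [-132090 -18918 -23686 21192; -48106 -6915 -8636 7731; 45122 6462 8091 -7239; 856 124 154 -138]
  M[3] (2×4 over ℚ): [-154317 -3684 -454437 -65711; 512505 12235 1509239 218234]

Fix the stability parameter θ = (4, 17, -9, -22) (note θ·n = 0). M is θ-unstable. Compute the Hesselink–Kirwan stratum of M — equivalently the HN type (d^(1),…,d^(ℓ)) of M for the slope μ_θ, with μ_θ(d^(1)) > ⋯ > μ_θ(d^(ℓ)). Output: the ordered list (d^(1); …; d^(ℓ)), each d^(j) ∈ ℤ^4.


Barcode: M ≅ I[1,3], I[1,4]^2, I[2,2], I[3,3]. HN layers by μ_θ (4 steps, strictly decreasing):
  μ^(1)=17; μ^(2)=4; μ^(3)=-5/2; μ^(4)=-9

((0, 1, 0, 0); (1, 1, 1, 0); (2, 2, 2, 2); (0, 0, 1, 0))


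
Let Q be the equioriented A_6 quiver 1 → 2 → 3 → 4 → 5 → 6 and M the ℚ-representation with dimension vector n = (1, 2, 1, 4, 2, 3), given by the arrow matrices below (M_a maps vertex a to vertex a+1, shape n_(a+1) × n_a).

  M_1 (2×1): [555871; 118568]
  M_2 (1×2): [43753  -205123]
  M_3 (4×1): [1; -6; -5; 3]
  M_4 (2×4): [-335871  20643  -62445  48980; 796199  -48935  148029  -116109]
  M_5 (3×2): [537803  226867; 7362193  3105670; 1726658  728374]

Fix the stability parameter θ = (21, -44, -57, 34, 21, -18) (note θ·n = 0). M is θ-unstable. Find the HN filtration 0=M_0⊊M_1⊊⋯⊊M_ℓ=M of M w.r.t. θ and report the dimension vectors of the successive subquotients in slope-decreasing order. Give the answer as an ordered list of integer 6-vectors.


Via rank(M_{q-1}∘⋯∘M_p): M ≅ I[1,6], I[2,2], I[4,4]^2, I[4,6], I[6,6].
μ_θ-semistable layers: μ^(1)=34; μ^(2)=37/3; μ^(3)=-18; μ^(4)=-80/3; μ^(5)=-44

((0, 0, 0, 2, 0, 0); (0, 0, 0, 2, 2, 2); (0, 0, 0, 0, 0, 1); (1, 1, 1, 0, 0, 0); (0, 1, 0, 0, 0, 0))


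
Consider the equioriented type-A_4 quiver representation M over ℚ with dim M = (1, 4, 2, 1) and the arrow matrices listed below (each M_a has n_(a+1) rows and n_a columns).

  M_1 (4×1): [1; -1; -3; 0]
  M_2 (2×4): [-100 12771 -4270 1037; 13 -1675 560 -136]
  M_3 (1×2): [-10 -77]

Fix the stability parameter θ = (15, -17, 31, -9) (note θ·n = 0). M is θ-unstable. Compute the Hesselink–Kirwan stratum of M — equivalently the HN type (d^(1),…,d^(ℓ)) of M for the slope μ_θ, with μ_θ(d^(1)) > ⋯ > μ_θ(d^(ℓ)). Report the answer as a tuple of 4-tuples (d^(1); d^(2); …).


Interval decomposition of M: I[1,4], I[2,2]^2, I[2,3].
HN type (ℓ=4): μ^(1)=31; μ^(2)=11; μ^(3)=-1; μ^(4)=-17

((0, 0, 1, 0); (0, 0, 1, 1); (1, 1, 0, 0); (0, 3, 0, 0))


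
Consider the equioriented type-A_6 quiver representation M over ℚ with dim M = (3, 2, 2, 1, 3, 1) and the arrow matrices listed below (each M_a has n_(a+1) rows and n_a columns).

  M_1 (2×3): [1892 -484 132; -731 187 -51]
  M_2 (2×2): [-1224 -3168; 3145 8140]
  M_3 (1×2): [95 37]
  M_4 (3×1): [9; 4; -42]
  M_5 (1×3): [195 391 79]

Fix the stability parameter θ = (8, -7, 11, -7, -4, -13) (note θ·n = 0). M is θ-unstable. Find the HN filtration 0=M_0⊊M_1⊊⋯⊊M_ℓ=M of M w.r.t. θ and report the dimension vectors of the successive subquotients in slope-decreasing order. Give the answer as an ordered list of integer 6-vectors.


Barcode: M ≅ I[1,1]^2, I[1,2], I[2,6], I[3,3], I[5,5]^2. HN layers by μ_θ (6 steps, strictly decreasing):
  μ^(1)=11; μ^(2)=8; μ^(3)=1/2; μ^(4)=-13/4; μ^(5)=-4; μ^(6)=-7

((0, 0, 1, 0, 0, 0); (2, 0, 0, 0, 0, 0); (1, 1, 0, 0, 0, 0); (0, 0, 1, 1, 1, 1); (0, 0, 0, 0, 2, 0); (0, 1, 0, 0, 0, 0))


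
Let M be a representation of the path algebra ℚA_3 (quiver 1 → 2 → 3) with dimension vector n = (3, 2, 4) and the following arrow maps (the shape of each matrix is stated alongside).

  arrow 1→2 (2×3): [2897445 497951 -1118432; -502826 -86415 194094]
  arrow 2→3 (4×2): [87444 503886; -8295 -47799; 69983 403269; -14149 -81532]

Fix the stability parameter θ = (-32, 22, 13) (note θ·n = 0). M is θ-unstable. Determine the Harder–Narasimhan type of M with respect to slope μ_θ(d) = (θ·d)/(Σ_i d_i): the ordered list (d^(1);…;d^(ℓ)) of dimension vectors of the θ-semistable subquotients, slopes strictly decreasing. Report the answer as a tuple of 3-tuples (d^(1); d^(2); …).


Via rank(M_{q-1}∘⋯∘M_p): M ≅ I[1,1], I[1,3]^2, I[3,3]^2.
μ_θ-semistable layers: μ^(1)=35/2; μ^(2)=13; μ^(3)=-32

((0, 2, 2); (0, 0, 2); (3, 0, 0))


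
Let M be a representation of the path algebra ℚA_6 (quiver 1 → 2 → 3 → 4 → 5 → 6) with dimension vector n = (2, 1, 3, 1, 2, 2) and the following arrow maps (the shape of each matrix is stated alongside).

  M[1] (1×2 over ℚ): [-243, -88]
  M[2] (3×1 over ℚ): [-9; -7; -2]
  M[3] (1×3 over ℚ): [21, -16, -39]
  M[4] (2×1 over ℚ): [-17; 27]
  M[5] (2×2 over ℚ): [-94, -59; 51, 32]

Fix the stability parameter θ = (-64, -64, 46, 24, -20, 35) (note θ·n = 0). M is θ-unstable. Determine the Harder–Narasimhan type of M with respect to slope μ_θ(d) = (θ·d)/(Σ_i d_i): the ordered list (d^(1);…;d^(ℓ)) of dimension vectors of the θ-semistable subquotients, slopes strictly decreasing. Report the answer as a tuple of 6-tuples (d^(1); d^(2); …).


Via rank(M_{q-1}∘⋯∘M_p): M ≅ I[1,1], I[1,6], I[3,3]^2, I[5,6].
μ_θ-semistable layers: μ^(1)=46; μ^(2)=35; μ^(3)=50/3; μ^(4)=-20; μ^(5)=-64

((0, 0, 2, 0, 0, 0); (0, 0, 0, 0, 0, 2); (0, 0, 1, 1, 1, 0); (0, 0, 0, 0, 1, 0); (2, 1, 0, 0, 0, 0))


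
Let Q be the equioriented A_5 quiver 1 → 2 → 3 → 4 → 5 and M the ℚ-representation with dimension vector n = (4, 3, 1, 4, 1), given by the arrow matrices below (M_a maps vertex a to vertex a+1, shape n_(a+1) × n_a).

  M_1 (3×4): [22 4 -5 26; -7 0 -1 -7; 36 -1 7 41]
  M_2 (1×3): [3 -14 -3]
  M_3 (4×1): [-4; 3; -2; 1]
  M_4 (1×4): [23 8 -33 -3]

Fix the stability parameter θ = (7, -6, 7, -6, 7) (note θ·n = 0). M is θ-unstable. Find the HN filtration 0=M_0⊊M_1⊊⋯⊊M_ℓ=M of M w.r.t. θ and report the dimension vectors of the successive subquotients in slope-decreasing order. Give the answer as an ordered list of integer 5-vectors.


Barcode: M ≅ I[1,1], I[1,2]^2, I[1,5], I[4,4]^3. HN layers by μ_θ (3 steps, strictly decreasing):
  μ^(1)=7; μ^(2)=1/2; μ^(3)=-6

((1, 0, 0, 0, 1); (3, 3, 1, 1, 0); (0, 0, 0, 3, 0))


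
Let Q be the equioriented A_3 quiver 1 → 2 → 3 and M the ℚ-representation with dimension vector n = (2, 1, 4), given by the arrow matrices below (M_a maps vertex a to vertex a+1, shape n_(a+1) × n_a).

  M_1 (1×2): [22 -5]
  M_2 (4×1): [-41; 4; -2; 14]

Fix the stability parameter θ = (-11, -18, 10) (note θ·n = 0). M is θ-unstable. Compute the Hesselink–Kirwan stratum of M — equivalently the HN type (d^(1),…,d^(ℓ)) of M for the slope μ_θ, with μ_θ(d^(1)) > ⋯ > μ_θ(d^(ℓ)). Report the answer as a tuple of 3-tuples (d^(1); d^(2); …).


Barcode: M ≅ I[1,1], I[1,3], I[3,3]^3. HN layers by μ_θ (3 steps, strictly decreasing):
  μ^(1)=10; μ^(2)=-11; μ^(3)=-29/2

((0, 0, 4); (1, 0, 0); (1, 1, 0))


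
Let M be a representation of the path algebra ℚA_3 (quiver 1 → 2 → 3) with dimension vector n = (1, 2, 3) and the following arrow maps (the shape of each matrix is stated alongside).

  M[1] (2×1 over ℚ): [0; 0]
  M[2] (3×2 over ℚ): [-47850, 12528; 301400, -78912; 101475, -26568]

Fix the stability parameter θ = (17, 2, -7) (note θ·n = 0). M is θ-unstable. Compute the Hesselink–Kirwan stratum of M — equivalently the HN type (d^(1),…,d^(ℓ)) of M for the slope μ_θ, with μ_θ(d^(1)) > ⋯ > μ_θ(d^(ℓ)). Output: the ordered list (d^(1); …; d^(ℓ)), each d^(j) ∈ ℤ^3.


Interval decomposition of M: I[1,1], I[2,2], I[2,3], I[3,3]^2.
HN type (ℓ=4): μ^(1)=17; μ^(2)=2; μ^(3)=-5/2; μ^(4)=-7

((1, 0, 0); (0, 1, 0); (0, 1, 1); (0, 0, 2))


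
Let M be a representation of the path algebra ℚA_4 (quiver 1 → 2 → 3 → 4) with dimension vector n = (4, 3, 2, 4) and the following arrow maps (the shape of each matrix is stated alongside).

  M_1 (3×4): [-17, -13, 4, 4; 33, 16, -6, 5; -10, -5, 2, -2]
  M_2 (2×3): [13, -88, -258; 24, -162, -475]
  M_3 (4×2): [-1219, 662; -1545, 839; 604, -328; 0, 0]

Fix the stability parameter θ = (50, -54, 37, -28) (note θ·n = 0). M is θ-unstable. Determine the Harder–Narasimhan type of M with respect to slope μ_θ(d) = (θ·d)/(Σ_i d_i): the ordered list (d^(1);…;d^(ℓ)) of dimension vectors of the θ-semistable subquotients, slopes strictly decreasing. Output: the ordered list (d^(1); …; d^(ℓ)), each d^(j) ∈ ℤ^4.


Interval decomposition of M: I[1,1], I[1,2], I[1,4]^2, I[4,4]^2.
HN type (ℓ=4): μ^(1)=50; μ^(2)=9/2; μ^(3)=-2; μ^(4)=-28

((1, 0, 0, 0); (0, 0, 2, 2); (3, 3, 0, 0); (0, 0, 0, 2))


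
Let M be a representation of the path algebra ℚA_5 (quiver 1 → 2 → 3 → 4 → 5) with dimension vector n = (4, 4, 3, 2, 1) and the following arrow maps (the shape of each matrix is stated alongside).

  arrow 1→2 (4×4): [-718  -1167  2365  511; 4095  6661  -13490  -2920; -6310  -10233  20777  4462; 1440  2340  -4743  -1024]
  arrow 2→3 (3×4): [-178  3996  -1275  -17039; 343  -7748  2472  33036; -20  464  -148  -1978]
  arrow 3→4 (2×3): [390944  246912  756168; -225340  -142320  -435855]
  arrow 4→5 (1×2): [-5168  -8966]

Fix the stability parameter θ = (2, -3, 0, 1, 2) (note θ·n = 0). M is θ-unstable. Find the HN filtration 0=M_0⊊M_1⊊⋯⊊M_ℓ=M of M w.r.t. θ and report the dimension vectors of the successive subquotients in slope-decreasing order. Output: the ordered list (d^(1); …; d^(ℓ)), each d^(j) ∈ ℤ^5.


Interval decomposition of M: I[1,2], I[1,3]^2, I[1,5], I[4,4].
HN type (ℓ=4): μ^(1)=2; μ^(2)=1; μ^(3)=0; μ^(4)=-1/2

((0, 0, 0, 0, 1); (0, 0, 0, 2, 0); (0, 0, 3, 0, 0); (4, 4, 0, 0, 0))


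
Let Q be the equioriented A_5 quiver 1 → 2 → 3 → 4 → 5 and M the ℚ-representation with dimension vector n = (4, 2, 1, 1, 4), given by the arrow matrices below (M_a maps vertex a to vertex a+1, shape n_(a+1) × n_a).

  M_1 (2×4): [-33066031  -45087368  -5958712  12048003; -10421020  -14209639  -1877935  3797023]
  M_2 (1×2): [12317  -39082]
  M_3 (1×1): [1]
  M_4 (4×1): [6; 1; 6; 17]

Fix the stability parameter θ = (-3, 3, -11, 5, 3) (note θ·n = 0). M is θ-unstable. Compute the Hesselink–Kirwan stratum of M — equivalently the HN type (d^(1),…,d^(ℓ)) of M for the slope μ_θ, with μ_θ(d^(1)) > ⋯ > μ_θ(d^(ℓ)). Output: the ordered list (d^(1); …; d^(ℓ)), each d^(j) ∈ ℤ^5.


Interval decomposition of M: I[1,1]^2, I[1,2], I[1,5], I[5,5]^3.
HN type (ℓ=4): μ^(1)=4; μ^(2)=3; μ^(3)=-3; μ^(4)=-11/3

((0, 0, 0, 1, 1); (0, 1, 0, 0, 3); (3, 0, 0, 0, 0); (1, 1, 1, 0, 0))
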